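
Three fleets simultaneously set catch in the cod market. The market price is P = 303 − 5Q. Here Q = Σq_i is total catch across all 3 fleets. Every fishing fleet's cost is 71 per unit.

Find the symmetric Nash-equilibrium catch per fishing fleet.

A representative fishing fleet's profit is π_i = q_i(303 − 5Q) − 71q_i, with Q = q_i + Σ_{j≠i} q_j.
First-order condition: 232 − 10q_i − 5Σ_{j≠i} q_j = 0.
In a symmetric equilibrium every fishing fleet chooses the same q, so Σ_{j≠i} q_j = 2q. The condition becomes 232 − 20q = 0, giving q = 232/20 = 11.6.

11.6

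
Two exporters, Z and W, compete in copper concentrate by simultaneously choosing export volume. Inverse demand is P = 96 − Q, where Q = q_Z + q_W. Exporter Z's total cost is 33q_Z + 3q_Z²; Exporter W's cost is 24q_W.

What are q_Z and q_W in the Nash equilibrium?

Exporter Z's profit: π = q_Z(96 − (q_Z + q_W)) − 33q_Z − 3q_Z².
∂π/∂q_Z = 63 − 8q_Z − q_W = 0, so q_Z = 7.875 − 0.125q_W.
For W: ∂π/∂q_W = 72 − 2q_W − q_Z = 0 ⇒ q_W = 36 − 0.5q_Z.
Plugging q_W into Z's best response: q_Z = 7.875 − 0.125(36 − 0.5q_Z) ⇒ 0.9375q_Z = 3.375, so q_Z = 3.6.
Then q_W = 36 − 0.5·3.6 = 34.2.

3.6, 34.2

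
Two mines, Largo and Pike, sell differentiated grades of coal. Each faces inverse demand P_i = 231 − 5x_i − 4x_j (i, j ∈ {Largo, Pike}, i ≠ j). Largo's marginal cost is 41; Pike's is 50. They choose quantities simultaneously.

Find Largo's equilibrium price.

111

Mine Largo's profit: π = x_{Largo}(231 − 5x_{Largo} − 4x_{Pike}) − 41x_{Largo}.
∂π/∂x_{Largo} = 190 − 10x_{Largo} − 4x_{Pike} = 0 ⇒ x_{Largo} = 19 − 0.4x_{Pike}.
Similarly x_{Pike} = 18.1 − 0.4x_{Largo}.
Solving the two reaction functions simultaneously: (1 − (−0.4)(−0.4))x_{Largo} = 19 − 0.4·18.1, so 0.84x_{Largo} = 11.76 and x_{Largo} = 14.
Then x_{Pike} = 18.1 − 0.4·14 = 12.5.
P_{Largo} = 231 − 5·14 − 4·12.5 = 111.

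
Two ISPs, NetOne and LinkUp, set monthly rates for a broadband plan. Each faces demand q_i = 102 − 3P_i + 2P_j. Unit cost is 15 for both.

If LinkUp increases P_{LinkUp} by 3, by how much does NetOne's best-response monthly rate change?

1

NetOne's profit: π = (P_{NetOne} − 15)(102 − 3P_{NetOne} + 2P_{LinkUp}).
∂π/∂P_{NetOne} = 147 − 6P_{NetOne} + 2P_{LinkUp} = 0 ⇒ P_{NetOne} = 24.5 + (1/3)P_{LinkUp}.
The reaction-function slope is 1/3, so a 3-unit rise in P_{LinkUp} moves P_{NetOne} by 1/3 × 3 = 1. NetOne's best response rises — the actions are strategic complements.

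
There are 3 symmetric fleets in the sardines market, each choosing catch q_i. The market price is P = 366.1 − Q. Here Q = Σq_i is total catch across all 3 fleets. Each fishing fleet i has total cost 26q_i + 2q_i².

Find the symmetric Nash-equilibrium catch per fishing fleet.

A representative fishing fleet's profit is π_i = q_i(366.1 − Q) − 26q_i − 2q_i², with Q = q_i + Σ_{j≠i} q_j.
First-order condition: 340.1 − 6q_i − Σ_{j≠i} q_j = 0.
Imposing symmetry (q_j = q for all j) turns Σ_{j≠i} q_j into 2q, so 340.1 = 8q and q = 42.5125.

42.5125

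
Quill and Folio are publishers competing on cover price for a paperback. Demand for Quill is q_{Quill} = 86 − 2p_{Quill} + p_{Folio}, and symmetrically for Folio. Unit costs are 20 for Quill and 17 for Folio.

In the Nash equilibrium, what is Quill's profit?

Quill's profit: π = (p_{Quill} − 20)(86 − 2p_{Quill} + p_{Folio}).
∂π/∂p_{Quill} = 126 − 4p_{Quill} + p_{Folio} = 0 ⇒ p_{Quill} = 31.5 + 0.25p_{Folio}.
Similarly p_{Folio} = 30 + 0.25p_{Quill}.
Solving the two reaction functions simultaneously: (1 − (0.25)(0.25))p_{Quill} = 31.5 + 0.25·30, so 0.9375p_{Quill} = 39 and p_{Quill} = 41.6.
Then p_{Folio} = 30 + 0.25·41.6 = 40.4.
q_{Quill} = 86 − 2·41.6 + 40.4 = 43.2.
Profit = (41.6 − 20)·43.2 = 933.12.

933.12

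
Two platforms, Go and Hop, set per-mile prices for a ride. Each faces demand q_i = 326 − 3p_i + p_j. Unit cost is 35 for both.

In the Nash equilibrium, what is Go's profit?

7864.32

Go's profit: π = (p_{Go} − 35)(326 − 3p_{Go} + p_{Hop}).
∂π/∂p_{Go} = 431 − 6p_{Go} + p_{Hop} = 0 ⇒ p_{Go} = 431/6 + (1/6)p_{Hop}.
The game is symmetric, so in equilibrium p_{Hop} = p_{Go}: the reaction function gives (5/6)p_{Go} = 431/6, hence p_{Go} = 86.2.
q_{Go} = 326 − 3·86.2 + 86.2 = 153.6.
Profit = (86.2 − 35)·153.6 = 7864.32.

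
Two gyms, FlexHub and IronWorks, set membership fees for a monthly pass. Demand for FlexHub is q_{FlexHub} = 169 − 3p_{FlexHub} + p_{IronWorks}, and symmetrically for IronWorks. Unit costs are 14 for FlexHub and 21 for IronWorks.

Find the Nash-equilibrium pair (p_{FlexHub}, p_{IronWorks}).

FlexHub's profit: π = (p_{FlexHub} − 14)(169 − 3p_{FlexHub} + p_{IronWorks}).
∂π/∂p_{FlexHub} = 211 − 6p_{FlexHub} + p_{IronWorks} = 0 ⇒ p_{FlexHub} = 211/6 + (1/6)p_{IronWorks}.
Similarly p_{IronWorks} = 116/3 + (1/6)p_{FlexHub}.
Plugging p_{IronWorks} into FlexHub's best response: p_{FlexHub} = 211/6 + (1/6)(116/3 + (1/6)p_{FlexHub}) ⇒ (35/36)p_{FlexHub} = 749/18, so p_{FlexHub} = 42.8.
Then p_{IronWorks} = 116/3 + (1/6)·42.8 = 45.8.

42.8, 45.8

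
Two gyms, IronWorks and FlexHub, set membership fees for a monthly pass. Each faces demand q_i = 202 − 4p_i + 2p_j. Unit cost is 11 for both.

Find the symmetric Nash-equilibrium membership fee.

41

IronWorks's profit: π = (p_{IronWorks} − 11)(202 − 4p_{IronWorks} + 2p_{FlexHub}).
∂π/∂p_{IronWorks} = 246 − 8p_{IronWorks} + 2p_{FlexHub} = 0 ⇒ p_{IronWorks} = 30.75 + 0.25p_{FlexHub}.
Setting p_{IronWorks} = p_{FlexHub} in the reaction function: p_{IronWorks} = 30.75 + 0.25p_{IronWorks}, so p_{IronWorks} = 30.75 / 0.75 = 41.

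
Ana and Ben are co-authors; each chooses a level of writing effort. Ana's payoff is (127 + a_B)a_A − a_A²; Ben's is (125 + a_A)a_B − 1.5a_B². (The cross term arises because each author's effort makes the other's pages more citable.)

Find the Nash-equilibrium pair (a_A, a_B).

Expanding Ana's payoff: 127a_A + a_Ba_A − a_A².
∂π/∂a_A = 127 + a_B − 2a_A = 0, so a_A = 63.5 + 0.5a_B.
Likewise for Ben: a_B = 125/3 + (1/3)a_A.
Substituting the second reaction function into the first: a_A = 63.5 + 0.5(125/3 + (1/3)a_A), which gives (5/6)a_A = 253/3 ⇒ a_A = 101.2.
Then a_B = 125/3 + (1/3)·101.2 = 75.4.

101.2, 75.4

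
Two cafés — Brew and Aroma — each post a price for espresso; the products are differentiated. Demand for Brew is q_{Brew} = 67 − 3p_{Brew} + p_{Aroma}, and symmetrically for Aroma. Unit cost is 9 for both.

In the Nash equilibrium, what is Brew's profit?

Brew's profit: π = (p_{Brew} − 9)(67 − 3p_{Brew} + p_{Aroma}).
∂π/∂p_{Brew} = 94 − 6p_{Brew} + p_{Aroma} = 0 ⇒ p_{Brew} = 47/3 + (1/6)p_{Aroma}.
By symmetry p_{Aroma} = p_{Brew}; substituting into the reaction function, (5/6)p_{Brew} = 47/3 and p_{Brew} = 18.8.
q_{Brew} = 67 − 3·18.8 + 18.8 = 29.4.
Profit = (18.8 − 9)·29.4 = 288.12.

288.12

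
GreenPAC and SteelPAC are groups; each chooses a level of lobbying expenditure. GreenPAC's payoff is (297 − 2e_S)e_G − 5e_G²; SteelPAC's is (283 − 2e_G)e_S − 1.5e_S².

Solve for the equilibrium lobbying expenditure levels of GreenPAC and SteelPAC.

Expanding GreenPAC's payoff: 297e_G − 2e_Se_G − 5e_G².
∂π/∂e_G = 297 − 2e_S − 10e_G = 0, so e_G = 29.7 − 0.2e_S.
Likewise for SteelPAC: e_S = 283/3 − (2/3)e_G.
Substituting the second reaction function into the first: e_G = 29.7 − 0.2(283/3 − (2/3)e_G), which gives (13/15)e_G = 65/6 ⇒ e_G = 12.5.
Then e_S = 283/3 − (2/3)·12.5 = 86.

12.5, 86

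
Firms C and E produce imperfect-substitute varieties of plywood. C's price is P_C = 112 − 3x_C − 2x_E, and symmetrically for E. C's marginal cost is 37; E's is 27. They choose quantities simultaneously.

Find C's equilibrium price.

Firm C's profit: π = x_C(112 − 3x_C − 2x_E) − 37x_C.
∂π/∂x_C = 75 − 6x_C − 2x_E = 0 ⇒ x_C = 12.5 − (1/3)x_E.
Similarly x_E = 85/6 − (1/3)x_C.
Solving the two reaction functions simultaneously: (1 − (−1/3)(−1/3))x_C = 12.5 − (1/3)·(85/6), so (8/9)x_C = 70/9 and x_C = 8.75.
Then x_E = 85/6 − (1/3)·8.75 = 11.25.
P_C = 112 − 3·8.75 − 2·11.25 = 63.25.

63.25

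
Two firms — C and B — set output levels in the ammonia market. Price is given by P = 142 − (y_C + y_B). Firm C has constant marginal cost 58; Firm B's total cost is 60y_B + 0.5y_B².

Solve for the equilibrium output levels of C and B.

34, 16

Firm C's profit: π = y_C(142 − (y_C + y_B)) − 58y_C.
∂π/∂y_C = 84 − 2y_C − y_B = 0, so y_C = 42 − 0.5y_B.
For B: ∂π/∂y_B = 82 − 3y_B − y_C = 0 ⇒ y_B = 82/3 − (1/3)y_C.
Plugging y_B into C's best response: y_C = 42 − 0.5(82/3 − (1/3)y_C) ⇒ (5/6)y_C = 85/3, so y_C = 34.
Then y_B = 82/3 − (1/3)·34 = 16.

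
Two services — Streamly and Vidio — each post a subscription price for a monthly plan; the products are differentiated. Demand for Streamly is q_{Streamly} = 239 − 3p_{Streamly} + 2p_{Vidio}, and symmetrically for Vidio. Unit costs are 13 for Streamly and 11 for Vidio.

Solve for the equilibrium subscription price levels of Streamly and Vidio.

69.125, 68.375

Streamly's profit: π = (p_{Streamly} − 13)(239 − 3p_{Streamly} + 2p_{Vidio}).
∂π/∂p_{Streamly} = 278 − 6p_{Streamly} + 2p_{Vidio} = 0 ⇒ p_{Streamly} = 139/3 + (1/3)p_{Vidio}.
Similarly p_{Vidio} = 136/3 + (1/3)p_{Streamly}.
Plugging p_{Vidio} into Streamly's best response: p_{Streamly} = 139/3 + (1/3)(136/3 + (1/3)p_{Streamly}) ⇒ (8/9)p_{Streamly} = 553/9, so p_{Streamly} = 69.125.
Then p_{Vidio} = 136/3 + (1/3)·69.125 = 68.375.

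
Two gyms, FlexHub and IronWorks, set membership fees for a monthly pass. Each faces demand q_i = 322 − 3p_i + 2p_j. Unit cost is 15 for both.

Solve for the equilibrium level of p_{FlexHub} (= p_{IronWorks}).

FlexHub's profit: π = (p_{FlexHub} − 15)(322 − 3p_{FlexHub} + 2p_{IronWorks}).
∂π/∂p_{FlexHub} = 367 − 6p_{FlexHub} + 2p_{IronWorks} = 0 ⇒ p_{FlexHub} = 367/6 + (1/3)p_{IronWorks}.
Setting p_{FlexHub} = p_{IronWorks} in the reaction function: p_{FlexHub} = 367/6 + (1/3)p_{FlexHub}, so p_{FlexHub} = (367/6) / (2/3) = 91.75.

91.75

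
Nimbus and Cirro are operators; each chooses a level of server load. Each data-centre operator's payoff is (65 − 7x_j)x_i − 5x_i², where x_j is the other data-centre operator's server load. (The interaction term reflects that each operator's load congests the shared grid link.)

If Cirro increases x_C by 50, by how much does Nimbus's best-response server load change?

Nimbus's payoff is (65 − 7x_C)x_N − 5x_N².
∂π/∂x_N = 65 − 7x_C − 10x_N = 0, so x_N = 6.5 − 0.7x_C.
The reaction-function slope is −0.7, so a 50-unit rise in x_C moves x_N by −0.7 × 50 = −35. Nimbus's best response falls — the actions are strategic substitutes.

-35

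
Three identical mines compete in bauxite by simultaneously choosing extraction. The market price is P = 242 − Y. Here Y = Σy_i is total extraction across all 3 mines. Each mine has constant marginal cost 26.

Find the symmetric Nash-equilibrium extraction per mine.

54

A representative mine's profit is π_i = y_i(242 − Y) − 26y_i, with Y = y_i + Σ_{j≠i} y_j.
First-order condition: 216 − 2y_i − Σ_{j≠i} y_j = 0.
With identical mines, set every y_j = y: then 216 − 2y − 2y = 0, i.e. y = 216/4 = 54.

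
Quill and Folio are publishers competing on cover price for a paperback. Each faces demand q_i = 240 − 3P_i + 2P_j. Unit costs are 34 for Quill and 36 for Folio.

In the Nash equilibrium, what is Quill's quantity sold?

155.625

Quill's profit: π = (P_{Quill} − 34)(240 − 3P_{Quill} + 2P_{Folio}).
∂π/∂P_{Quill} = 342 − 6P_{Quill} + 2P_{Folio} = 0 ⇒ P_{Quill} = 57 + (1/3)P_{Folio}.
Similarly P_{Folio} = 58 + (1/3)P_{Quill}.
Substituting the second reaction function into the first: P_{Quill} = 57 + (1/3)(58 + (1/3)P_{Quill}), which gives (8/9)P_{Quill} = 229/3 ⇒ P_{Quill} = 85.875.
Then P_{Folio} = 58 + (1/3)·85.875 = 86.625.
q_{Quill} = 240 − 3·85.875 + 2·86.625 = 155.625.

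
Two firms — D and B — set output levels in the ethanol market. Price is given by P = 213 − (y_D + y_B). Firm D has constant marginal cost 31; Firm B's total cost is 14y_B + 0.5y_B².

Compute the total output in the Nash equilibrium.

Firm D's profit: π = y_D(213 − (y_D + y_B)) − 31y_D.
∂π/∂y_D = 182 − 2y_D − y_B = 0, so y_D = 91 − 0.5y_B.
For B: ∂π/∂y_B = 199 − 3y_B − y_D = 0 ⇒ y_B = 199/3 − (1/3)y_D.
Solving the two reaction functions simultaneously: (1 − (−0.5)(−1/3))y_D = 91 − 0.5·(199/3), so (5/6)y_D = 347/6 and y_D = 69.4.
Then y_B = 199/3 − (1/3)·69.4 = 43.2.
Total output: 69.4 + 43.2 = 112.6.

112.6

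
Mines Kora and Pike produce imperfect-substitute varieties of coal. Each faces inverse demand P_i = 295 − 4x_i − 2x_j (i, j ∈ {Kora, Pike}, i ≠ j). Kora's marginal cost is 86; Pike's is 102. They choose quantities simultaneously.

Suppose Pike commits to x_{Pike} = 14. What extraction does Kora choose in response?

Mine Kora's profit: π = x_{Kora}(295 − 4x_{Kora} − 2x_{Pike}) − 86x_{Kora}.
∂π/∂x_{Kora} = 209 − 8x_{Kora} − 2x_{Pike} = 0 ⇒ x_{Kora} = 26.125 − 0.25x_{Pike}.
At x_{Pike} = 14: x_{Kora} = 26.125 − 0.25·14 = 22.625.

22.625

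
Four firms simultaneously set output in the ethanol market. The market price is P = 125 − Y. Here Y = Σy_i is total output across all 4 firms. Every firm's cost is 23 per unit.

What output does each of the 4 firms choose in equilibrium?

A representative firm's profit is π_i = y_i(125 − Y) − 23y_i, with Y = y_i + Σ_{j≠i} y_j.
First-order condition: 102 − 2y_i − Σ_{j≠i} y_j = 0.
In a symmetric equilibrium every firm chooses the same y, so Σ_{j≠i} y_j = 3y. The condition becomes 102 − 5y = 0, giving y = 102/5 = 20.4.

20.4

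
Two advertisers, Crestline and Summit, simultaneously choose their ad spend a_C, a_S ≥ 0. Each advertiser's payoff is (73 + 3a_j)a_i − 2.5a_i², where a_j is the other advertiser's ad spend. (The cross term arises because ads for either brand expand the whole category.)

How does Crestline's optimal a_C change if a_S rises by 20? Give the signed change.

12

Crestline's payoff is (73 + 3a_S)a_C − 2.5a_C².
∂π/∂a_C = 73 + 3a_S − 5a_C = 0, so a_C = 14.6 + 0.6a_S.
The reaction-function slope is 0.6, so a 20-unit rise in a_S moves a_C by 0.6 × 20 = 12. Crestline's best response rises — the actions are strategic complements.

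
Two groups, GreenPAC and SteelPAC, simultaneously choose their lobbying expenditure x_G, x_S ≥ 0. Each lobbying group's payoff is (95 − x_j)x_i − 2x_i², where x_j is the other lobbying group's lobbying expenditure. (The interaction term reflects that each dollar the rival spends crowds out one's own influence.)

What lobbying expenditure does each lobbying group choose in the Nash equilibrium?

GreenPAC's payoff is (95 − x_S)x_G − 2x_G².
∂π/∂x_G = 95 − x_S − 4x_G = 0, so x_G = 23.75 − 0.25x_S.
Setting x_G = x_S in the reaction function: x_G = 23.75 − 0.25x_G, so x_G = 23.75 / 1.25 = 19.

19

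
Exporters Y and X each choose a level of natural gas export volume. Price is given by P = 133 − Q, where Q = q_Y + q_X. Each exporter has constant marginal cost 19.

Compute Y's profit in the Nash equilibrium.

Exporter Y's profit: π = q_Y(133 − (q_Y + q_X)) − 19q_Y.
∂π/∂q_Y = 114 − 2q_Y − q_X = 0, so q_Y = 57 − 0.5q_X.
By symmetry q_X = q_Y; substituting into the reaction function, 1.5q_Y = 57 and q_Y = 38.
Price P = 133 − 76 = 57.
Y's profit: (57 − 19)·38 = 1444.

1444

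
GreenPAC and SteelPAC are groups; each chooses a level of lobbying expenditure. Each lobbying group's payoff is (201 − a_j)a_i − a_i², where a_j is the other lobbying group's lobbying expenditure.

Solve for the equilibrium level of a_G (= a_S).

67

GreenPAC's payoff is (201 − a_S)a_G − a_G².
∂π/∂a_G = 201 − a_S − 2a_G = 0, so a_G = 100.5 − 0.5a_S.
Setting a_G = a_S in the reaction function: a_G = 100.5 − 0.5a_G, so a_G = 100.5 / 1.5 = 67.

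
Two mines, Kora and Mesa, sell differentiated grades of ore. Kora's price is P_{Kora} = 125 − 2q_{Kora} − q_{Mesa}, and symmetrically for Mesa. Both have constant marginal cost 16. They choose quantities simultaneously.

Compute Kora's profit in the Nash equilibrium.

950.48

Mine Kora's profit: π = q_{Kora}(125 − 2q_{Kora} − q_{Mesa}) − 16q_{Kora}.
∂π/∂q_{Kora} = 109 − 4q_{Kora} − q_{Mesa} = 0 ⇒ q_{Kora} = 27.25 − 0.25q_{Mesa}.
By symmetry q_{Mesa} = q_{Kora}; substituting into the reaction function, 1.25q_{Kora} = 27.25 and q_{Kora} = 21.8.
P_{Kora} = 125 − 2·21.8 − 21.8 = 59.6.
Profit = (59.6 − 16)·21.8 = 950.48.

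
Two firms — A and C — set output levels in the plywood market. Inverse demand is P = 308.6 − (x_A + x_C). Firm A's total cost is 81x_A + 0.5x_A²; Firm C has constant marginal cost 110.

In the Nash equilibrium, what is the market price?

183.64

Firm A's profit: π = x_A(308.6 − (x_A + x_C)) − 81x_A − 0.5x_A².
∂π/∂x_A = 227.6 − 3x_A − x_C = 0, so x_A = 1138/15 − (1/3)x_C.
For C: ∂π/∂x_C = 198.6 − 2x_C − x_A = 0 ⇒ x_C = 99.3 − 0.5x_A.
Substituting the second reaction function into the first: x_A = 1138/15 − (1/3)(99.3 − 0.5x_A), which gives (5/6)x_A = 1283/30 ⇒ x_A = 51.32.
Then x_C = 99.3 − 0.5·51.32 = 73.64.
Equilibrium price: P = 308.6 − 124.96 = 183.64.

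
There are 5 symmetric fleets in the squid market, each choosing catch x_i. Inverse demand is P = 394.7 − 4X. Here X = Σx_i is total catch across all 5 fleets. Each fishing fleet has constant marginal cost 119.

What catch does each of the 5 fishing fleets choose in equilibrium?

A representative fishing fleet's profit is π_i = x_i(394.7 − 4X) − 119x_i, with X = x_i + Σ_{j≠i} x_j.
First-order condition: 275.7 − 8x_i − 4Σ_{j≠i} x_j = 0.
With identical fishing fleets, set every x_j = x: then 275.7 − 8x − 16x = 0, i.e. x = 275.7/24 = 11.4875.

11.4875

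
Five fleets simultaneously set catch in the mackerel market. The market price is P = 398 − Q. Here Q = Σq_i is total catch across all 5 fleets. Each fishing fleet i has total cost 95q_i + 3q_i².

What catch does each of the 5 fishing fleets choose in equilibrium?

25.25

A representative fishing fleet's profit is π_i = q_i(398 − Q) − 95q_i − 3q_i², with Q = q_i + Σ_{j≠i} q_j.
First-order condition: 303 − 8q_i − Σ_{j≠i} q_j = 0.
Imposing symmetry (q_j = q for all j) turns Σ_{j≠i} q_j into 4q, so 303 = 12q and q = 25.25.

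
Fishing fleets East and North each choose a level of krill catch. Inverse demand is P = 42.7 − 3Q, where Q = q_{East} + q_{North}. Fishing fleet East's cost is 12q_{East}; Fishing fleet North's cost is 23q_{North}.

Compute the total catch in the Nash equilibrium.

Fishing fleet East's profit: π = q_{East}(42.7 − 3(q_{East} + q_{North})) − 12q_{East}.
∂π/∂q_{East} = 30.7 − 6q_{East} − 3q_{North} = 0, so q_{East} = 307/60 − 0.5q_{North}.
By the same steps for North: q_{North} = 197/60 − 0.5q_{East}.
Substituting the second reaction function into the first: q_{East} = 307/60 − 0.5(197/60 − 0.5q_{East}), which gives 0.75q_{East} = 3.475 ⇒ q_{East} = 139/30.
Then q_{North} = 197/60 − 0.5·(139/30) = 29/30.
Total catch: 139/30 + 29/30 = 5.6.

5.6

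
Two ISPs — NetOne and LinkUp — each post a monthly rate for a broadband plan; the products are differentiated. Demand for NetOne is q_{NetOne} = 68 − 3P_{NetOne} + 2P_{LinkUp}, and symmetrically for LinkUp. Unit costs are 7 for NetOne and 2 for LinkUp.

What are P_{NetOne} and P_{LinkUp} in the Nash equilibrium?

NetOne's profit: π = (P_{NetOne} − 7)(68 − 3P_{NetOne} + 2P_{LinkUp}).
∂π/∂P_{NetOne} = 89 − 6P_{NetOne} + 2P_{LinkUp} = 0 ⇒ P_{NetOne} = 89/6 + (1/3)P_{LinkUp}.
Similarly P_{LinkUp} = 37/3 + (1/3)P_{NetOne}.
Substituting the second reaction function into the first: P_{NetOne} = 89/6 + (1/3)(37/3 + (1/3)P_{NetOne}), which gives (8/9)P_{NetOne} = 341/18 ⇒ P_{NetOne} = 21.3125.
Then P_{LinkUp} = 37/3 + (1/3)·21.3125 = 19.4375.

21.3125, 19.4375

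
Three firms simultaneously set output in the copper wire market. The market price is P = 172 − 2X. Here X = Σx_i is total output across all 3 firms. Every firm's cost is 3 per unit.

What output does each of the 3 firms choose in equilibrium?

21.125

A representative firm's profit is π_i = x_i(172 − 2X) − 3x_i, with X = x_i + Σ_{j≠i} x_j.
First-order condition: 169 − 4x_i − 2Σ_{j≠i} x_j = 0.
With identical firms, set every x_j = x: then 169 − 4x − 4x = 0, i.e. x = 169/8 = 21.125.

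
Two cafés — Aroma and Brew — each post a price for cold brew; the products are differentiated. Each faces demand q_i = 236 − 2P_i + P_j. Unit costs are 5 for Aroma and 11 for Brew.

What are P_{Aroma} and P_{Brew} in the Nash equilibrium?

Aroma's profit: π = (P_{Aroma} − 5)(236 − 2P_{Aroma} + P_{Brew}).
∂π/∂P_{Aroma} = 246 − 4P_{Aroma} + P_{Brew} = 0 ⇒ P_{Aroma} = 61.5 + 0.25P_{Brew}.
Similarly P_{Brew} = 64.5 + 0.25P_{Aroma}.
Plugging P_{Brew} into Aroma's best response: P_{Aroma} = 61.5 + 0.25(64.5 + 0.25P_{Aroma}) ⇒ 0.9375P_{Aroma} = 77.625, so P_{Aroma} = 82.8.
Then P_{Brew} = 64.5 + 0.25·82.8 = 85.2.

82.8, 85.2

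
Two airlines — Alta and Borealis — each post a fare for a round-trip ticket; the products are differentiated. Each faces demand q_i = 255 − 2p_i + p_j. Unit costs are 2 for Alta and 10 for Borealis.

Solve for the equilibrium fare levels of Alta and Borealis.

Alta's profit: π = (p_{Alta} − 2)(255 − 2p_{Alta} + p_{Borealis}).
∂π/∂p_{Alta} = 259 − 4p_{Alta} + p_{Borealis} = 0 ⇒ p_{Alta} = 64.75 + 0.25p_{Borealis}.
Similarly p_{Borealis} = 68.75 + 0.25p_{Alta}.
Solving the two reaction functions simultaneously: (1 − (0.25)(0.25))p_{Alta} = 64.75 + 0.25·68.75, so 0.9375p_{Alta} = 81.9375 and p_{Alta} = 87.4.
Then p_{Borealis} = 68.75 + 0.25·87.4 = 90.6.

87.4, 90.6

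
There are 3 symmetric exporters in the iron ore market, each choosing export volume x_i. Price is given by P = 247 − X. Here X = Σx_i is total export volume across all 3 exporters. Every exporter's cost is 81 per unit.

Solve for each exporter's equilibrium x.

A representative exporter's profit is π_i = x_i(247 − X) − 81x_i, with X = x_i + Σ_{j≠i} x_j.
First-order condition: 166 − 2x_i − Σ_{j≠i} x_j = 0.
In a symmetric equilibrium every exporter chooses the same x, so Σ_{j≠i} x_j = 2x. The condition becomes 166 − 4x = 0, giving x = 166/4 = 41.5.

41.5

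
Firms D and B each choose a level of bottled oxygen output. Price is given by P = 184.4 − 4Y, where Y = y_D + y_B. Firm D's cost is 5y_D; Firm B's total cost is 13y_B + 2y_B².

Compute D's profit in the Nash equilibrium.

Firm D's profit: π = y_D(184.4 − 4(y_D + y_B)) − 5y_D.
∂π/∂y_D = 179.4 − 8y_D − 4y_B = 0, so y_D = 22.425 − 0.5y_B.
For B: ∂π/∂y_B = 171.4 − 12y_B − 4y_D = 0 ⇒ y_B = 857/60 − (1/3)y_D.
Solving the two reaction functions simultaneously: (1 − (−0.5)(−1/3))y_D = 22.425 − 0.5·(857/60), so (5/6)y_D = 917/60 and y_D = 18.34.
Then y_B = 857/60 − (1/3)·18.34 = 8.17.
Price P = 184.4 − 4·26.51 = 78.36.
D's profit: (78.36 − 5)·18.34 = 1345.4224.

1345.4224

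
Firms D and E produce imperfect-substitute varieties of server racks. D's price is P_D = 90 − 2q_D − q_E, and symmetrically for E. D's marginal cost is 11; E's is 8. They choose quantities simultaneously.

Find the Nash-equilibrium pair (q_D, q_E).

Firm D's profit: π = q_D(90 − 2q_D − q_E) − 11q_D.
∂π/∂q_D = 79 − 4q_D − q_E = 0 ⇒ q_D = 19.75 − 0.25q_E.
Similarly q_E = 20.5 − 0.25q_D.
Substituting the second reaction function into the first: q_D = 19.75 − 0.25(20.5 − 0.25q_D), which gives 0.9375q_D = 14.625 ⇒ q_D = 15.6.
Then q_E = 20.5 − 0.25·15.6 = 16.6.

15.6, 16.6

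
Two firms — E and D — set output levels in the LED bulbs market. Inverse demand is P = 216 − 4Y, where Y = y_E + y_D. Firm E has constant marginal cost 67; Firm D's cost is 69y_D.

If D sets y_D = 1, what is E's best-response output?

18.125

Firm E's profit: π = y_E(216 − 4(y_E + y_D)) − 67y_E.
∂π/∂y_E = 149 − 8y_E − 4y_D = 0, so y_E = 18.625 − 0.5y_D.
At y_D = 1: y_E = 18.625 − 0.5·1 = 18.125.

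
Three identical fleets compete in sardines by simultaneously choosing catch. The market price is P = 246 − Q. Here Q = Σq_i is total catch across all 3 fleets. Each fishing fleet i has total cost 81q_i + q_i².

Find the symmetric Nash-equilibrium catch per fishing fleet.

A representative fishing fleet's profit is π_i = q_i(246 − Q) − 81q_i − q_i², with Q = q_i + Σ_{j≠i} q_j.
First-order condition: 165 − 4q_i − Σ_{j≠i} q_j = 0.
Imposing symmetry (q_j = q for all j) turns Σ_{j≠i} q_j into 2q, so 165 = 6q and q = 27.5.

27.5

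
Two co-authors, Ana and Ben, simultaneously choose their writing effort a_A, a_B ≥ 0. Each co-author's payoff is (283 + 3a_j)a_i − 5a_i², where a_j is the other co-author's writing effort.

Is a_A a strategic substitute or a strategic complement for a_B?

strategic complements

Ana's payoff is (283 + 3a_B)a_A − 5a_A².
∂π/∂a_A = 283 + 3a_B − 10a_A = 0, so a_A = 28.3 + 0.3a_B.
The best-response slope da_A/da_B = 0.3 > 0: the reaction function is upward-sloping, so the choices are strategic complements.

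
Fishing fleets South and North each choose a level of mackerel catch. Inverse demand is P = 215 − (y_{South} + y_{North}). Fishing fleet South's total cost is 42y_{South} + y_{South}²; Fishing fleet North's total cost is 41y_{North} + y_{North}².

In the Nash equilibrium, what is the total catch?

Fishing fleet South's profit: π = y_{South}(215 − (y_{South} + y_{North})) − 42y_{South} − y_{South}².
∂π/∂y_{South} = 173 − 4y_{South} − y_{North} = 0, so y_{South} = 43.25 − 0.25y_{North}.
By the same steps for North: y_{North} = 43.5 − 0.25y_{South}.
Plugging y_{North} into South's best response: y_{South} = 43.25 − 0.25(43.5 − 0.25y_{South}) ⇒ 0.9375y_{South} = 32.375, so y_{South} = 518/15.
Then y_{North} = 43.5 − 0.25·(518/15) = 523/15.
Total catch: 518/15 + 523/15 = 69.4.

69.4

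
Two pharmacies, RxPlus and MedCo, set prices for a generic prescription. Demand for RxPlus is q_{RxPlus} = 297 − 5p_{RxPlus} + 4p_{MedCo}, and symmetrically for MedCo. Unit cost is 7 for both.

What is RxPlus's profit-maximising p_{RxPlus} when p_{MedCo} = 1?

33.6

RxPlus's profit: π = (p_{RxPlus} − 7)(297 − 5p_{RxPlus} + 4p_{MedCo}).
∂π/∂p_{RxPlus} = 332 − 10p_{RxPlus} + 4p_{MedCo} = 0 ⇒ p_{RxPlus} = 33.2 + 0.4p_{MedCo}.
At p_{MedCo} = 1: p_{RxPlus} = 33.2 + 0.4·1 = 33.6.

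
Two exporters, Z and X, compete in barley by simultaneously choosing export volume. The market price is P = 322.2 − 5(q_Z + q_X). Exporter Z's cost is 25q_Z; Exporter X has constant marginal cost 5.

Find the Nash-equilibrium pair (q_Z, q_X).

Exporter Z's profit: π = q_Z(322.2 − 5(q_Z + q_X)) − 25q_Z.
∂π/∂q_Z = 297.2 − 10q_Z − 5q_X = 0, so q_Z = 29.72 − 0.5q_X.
By the same steps for X: q_X = 31.72 − 0.5q_Z.
Substituting the second reaction function into the first: q_Z = 29.72 − 0.5(31.72 − 0.5q_Z), which gives 0.75q_Z = 13.86 ⇒ q_Z = 18.48.
Then q_X = 31.72 − 0.5·18.48 = 22.48.

18.48, 22.48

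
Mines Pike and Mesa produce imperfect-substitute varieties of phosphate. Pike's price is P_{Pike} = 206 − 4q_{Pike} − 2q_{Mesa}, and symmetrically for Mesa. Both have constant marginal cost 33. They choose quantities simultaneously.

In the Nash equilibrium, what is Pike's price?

102.2

Mine Pike's profit: π = q_{Pike}(206 − 4q_{Pike} − 2q_{Mesa}) − 33q_{Pike}.
∂π/∂q_{Pike} = 173 − 8q_{Pike} − 2q_{Mesa} = 0 ⇒ q_{Pike} = 21.625 − 0.25q_{Mesa}.
By symmetry q_{Mesa} = q_{Pike}; substituting into the reaction function, 1.25q_{Pike} = 21.625 and q_{Pike} = 17.3.
P_{Pike} = 206 − 4·17.3 − 2·17.3 = 102.2.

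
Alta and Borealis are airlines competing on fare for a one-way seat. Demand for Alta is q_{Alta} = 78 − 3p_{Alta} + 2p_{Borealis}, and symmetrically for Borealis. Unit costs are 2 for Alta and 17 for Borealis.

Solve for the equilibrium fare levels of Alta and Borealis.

Alta's profit: π = (p_{Alta} − 2)(78 − 3p_{Alta} + 2p_{Borealis}).
∂π/∂p_{Alta} = 84 − 6p_{Alta} + 2p_{Borealis} = 0 ⇒ p_{Alta} = 14 + (1/3)p_{Borealis}.
Similarly p_{Borealis} = 21.5 + (1/3)p_{Alta}.
Substituting the second reaction function into the first: p_{Alta} = 14 + (1/3)(21.5 + (1/3)p_{Alta}), which gives (8/9)p_{Alta} = 127/6 ⇒ p_{Alta} = 23.8125.
Then p_{Borealis} = 21.5 + (1/3)·23.8125 = 29.4375.

23.8125, 29.4375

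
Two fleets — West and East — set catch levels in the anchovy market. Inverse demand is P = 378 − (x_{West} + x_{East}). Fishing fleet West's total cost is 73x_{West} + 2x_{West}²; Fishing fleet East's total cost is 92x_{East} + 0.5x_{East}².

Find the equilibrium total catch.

Fishing fleet West's profit: π = x_{West}(378 − (x_{West} + x_{East})) − 73x_{West} − 2x_{West}².
∂π/∂x_{West} = 305 − 6x_{West} − x_{East} = 0, so x_{West} = 305/6 − (1/6)x_{East}.
For East: ∂π/∂x_{East} = 286 − 3x_{East} − x_{West} = 0 ⇒ x_{East} = 286/3 − (1/3)x_{West}.
Solving the two reaction functions simultaneously: (1 − (−1/6)(−1/3))x_{West} = 305/6 − (1/6)·(286/3), so (17/18)x_{West} = 629/18 and x_{West} = 37.
Then x_{East} = 286/3 − (1/3)·37 = 83.
Total catch: 37 + 83 = 120.

120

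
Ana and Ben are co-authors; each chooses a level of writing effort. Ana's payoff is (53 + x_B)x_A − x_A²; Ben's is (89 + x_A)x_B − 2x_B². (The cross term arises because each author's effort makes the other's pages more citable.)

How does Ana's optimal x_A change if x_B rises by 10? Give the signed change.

Expanding Ana's payoff: 53x_A + x_Bx_A − x_A².
∂π/∂x_A = 53 + x_B − 2x_A = 0, so x_A = 26.5 + 0.5x_B.
The reaction-function slope is 0.5, so a 10-unit rise in x_B moves x_A by 0.5 × 10 = 5. Ana's best response rises — the actions are strategic complements.

5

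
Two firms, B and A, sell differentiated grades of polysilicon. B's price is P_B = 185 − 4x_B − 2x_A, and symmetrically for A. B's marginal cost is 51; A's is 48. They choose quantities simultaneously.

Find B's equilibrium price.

Firm B's profit: π = x_B(185 − 4x_B − 2x_A) − 51x_B.
∂π/∂x_B = 134 − 8x_B − 2x_A = 0 ⇒ x_B = 16.75 − 0.25x_A.
Similarly x_A = 17.125 − 0.25x_B.
Plugging x_A into B's best response: x_B = 16.75 − 0.25(17.125 − 0.25x_B) ⇒ 0.9375x_B = 399/32, so x_B = 13.3.
Then x_A = 17.125 − 0.25·13.3 = 13.8.
P_B = 185 − 4·13.3 − 2·13.8 = 104.2.

104.2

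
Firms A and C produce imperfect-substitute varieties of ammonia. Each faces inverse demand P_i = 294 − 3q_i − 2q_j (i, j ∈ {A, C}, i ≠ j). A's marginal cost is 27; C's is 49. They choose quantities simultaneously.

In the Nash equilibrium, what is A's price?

131.25

Firm A's profit: π = q_A(294 − 3q_A − 2q_C) − 27q_A.
∂π/∂q_A = 267 − 6q_A − 2q_C = 0 ⇒ q_A = 44.5 − (1/3)q_C.
Similarly q_C = 245/6 − (1/3)q_A.
Plugging q_C into A's best response: q_A = 44.5 − (1/3)(245/6 − (1/3)q_A) ⇒ (8/9)q_A = 278/9, so q_A = 34.75.
Then q_C = 245/6 − (1/3)·34.75 = 29.25.
P_A = 294 − 3·34.75 − 2·29.25 = 131.25.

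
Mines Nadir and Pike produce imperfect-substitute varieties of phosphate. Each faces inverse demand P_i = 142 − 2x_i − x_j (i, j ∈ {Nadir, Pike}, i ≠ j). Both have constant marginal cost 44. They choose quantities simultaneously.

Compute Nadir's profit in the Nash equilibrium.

Mine Nadir's profit: π = x_{Nadir}(142 − 2x_{Nadir} − x_{Pike}) − 44x_{Nadir}.
∂π/∂x_{Nadir} = 98 − 4x_{Nadir} − x_{Pike} = 0 ⇒ x_{Nadir} = 24.5 − 0.25x_{Pike}.
By symmetry x_{Pike} = x_{Nadir}; substituting into the reaction function, 1.25x_{Nadir} = 24.5 and x_{Nadir} = 19.6.
P_{Nadir} = 142 − 2·19.6 − 19.6 = 83.2.
Profit = (83.2 − 44)·19.6 = 768.32.

768.32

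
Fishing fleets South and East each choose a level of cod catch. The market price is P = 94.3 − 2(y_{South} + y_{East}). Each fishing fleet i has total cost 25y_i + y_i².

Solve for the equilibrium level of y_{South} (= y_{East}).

8.6625

Fishing fleet South's profit: π = y_{South}(94.3 − 2(y_{South} + y_{East})) − 25y_{South} − y_{South}².
∂π/∂y_{South} = 69.3 − 6y_{South} − 2y_{East} = 0, so y_{South} = 11.55 − (1/3)y_{East}.
By symmetry y_{East} = y_{South}; substituting into the reaction function, (4/3)y_{South} = 11.55 and y_{South} = 8.6625.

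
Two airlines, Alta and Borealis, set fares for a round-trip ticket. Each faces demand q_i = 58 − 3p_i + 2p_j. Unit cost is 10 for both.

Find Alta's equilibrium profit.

Alta's profit: π = (p_{Alta} − 10)(58 − 3p_{Alta} + 2p_{Borealis}).
∂π/∂p_{Alta} = 88 − 6p_{Alta} + 2p_{Borealis} = 0 ⇒ p_{Alta} = 44/3 + (1/3)p_{Borealis}.
Setting p_{Alta} = p_{Borealis} in the reaction function: p_{Alta} = 44/3 + (1/3)p_{Alta}, so p_{Alta} = (44/3) / (2/3) = 22.
q_{Alta} = 58 − 3·22 + 2·22 = 36.
Profit = (22 − 10)·36 = 432.

432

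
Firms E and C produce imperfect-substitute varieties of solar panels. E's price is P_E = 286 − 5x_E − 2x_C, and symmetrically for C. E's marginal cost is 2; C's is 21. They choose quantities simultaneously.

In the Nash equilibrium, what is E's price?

Firm E's profit: π = x_E(286 − 5x_E − 2x_C) − 2x_E.
∂π/∂x_E = 284 − 10x_E − 2x_C = 0 ⇒ x_E = 28.4 − 0.2x_C.
Similarly x_C = 26.5 − 0.2x_E.
Solving the two reaction functions simultaneously: (1 − (−0.2)(−0.2))x_E = 28.4 − 0.2·26.5, so 0.96x_E = 23.1 and x_E = 24.0625.
Then x_C = 26.5 − 0.2·24.0625 = 21.6875.
P_E = 286 − 5·24.0625 − 2·21.6875 = 122.3125.

122.3125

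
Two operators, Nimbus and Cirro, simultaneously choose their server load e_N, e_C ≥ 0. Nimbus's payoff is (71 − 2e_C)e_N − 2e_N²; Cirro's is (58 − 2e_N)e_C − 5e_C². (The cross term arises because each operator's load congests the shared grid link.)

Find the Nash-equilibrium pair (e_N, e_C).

Expanding Nimbus's payoff: 71e_N − 2e_Ce_N − 2e_N².
∂π/∂e_N = 71 − 2e_C − 4e_N = 0, so e_N = 17.75 − 0.5e_C.
Likewise for Cirro: e_C = 5.8 − 0.2e_N.
Substituting the second reaction function into the first: e_N = 17.75 − 0.5(5.8 − 0.2e_N), which gives 0.9e_N = 14.85 ⇒ e_N = 16.5.
Then e_C = 5.8 − 0.2·16.5 = 2.5.

16.5, 2.5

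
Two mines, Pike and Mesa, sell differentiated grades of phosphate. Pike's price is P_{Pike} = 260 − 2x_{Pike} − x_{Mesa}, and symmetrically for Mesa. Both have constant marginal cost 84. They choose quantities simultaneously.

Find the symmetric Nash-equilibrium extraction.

35.2

Mine Pike's profit: π = x_{Pike}(260 − 2x_{Pike} − x_{Mesa}) − 84x_{Pike}.
∂π/∂x_{Pike} = 176 − 4x_{Pike} − x_{Mesa} = 0 ⇒ x_{Pike} = 44 − 0.25x_{Mesa}.
Setting x_{Pike} = x_{Mesa} in the reaction function: x_{Pike} = 44 − 0.25x_{Pike}, so x_{Pike} = 44 / 1.25 = 35.2.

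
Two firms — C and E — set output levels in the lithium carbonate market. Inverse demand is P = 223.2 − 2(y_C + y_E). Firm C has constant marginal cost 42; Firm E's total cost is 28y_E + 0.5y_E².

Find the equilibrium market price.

106.45

Firm C's profit: π = y_C(223.2 − 2(y_C + y_E)) − 42y_C.
∂π/∂y_C = 181.2 − 4y_C − 2y_E = 0, so y_C = 45.3 − 0.5y_E.
For E: ∂π/∂y_E = 195.2 − 5y_E − 2y_C = 0 ⇒ y_E = 39.04 − 0.4y_C.
Plugging y_E into C's best response: y_C = 45.3 − 0.5(39.04 − 0.4y_C) ⇒ 0.8y_C = 25.78, so y_C = 32.225.
Then y_E = 39.04 − 0.4·32.225 = 26.15.
Equilibrium price: P = 223.2 − 2·58.375 = 106.45.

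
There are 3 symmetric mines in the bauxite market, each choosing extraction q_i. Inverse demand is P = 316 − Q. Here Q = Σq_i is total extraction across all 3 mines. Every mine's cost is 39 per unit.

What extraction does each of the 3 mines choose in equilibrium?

69.25

A representative mine's profit is π_i = q_i(316 − Q) − 39q_i, with Q = q_i + Σ_{j≠i} q_j.
First-order condition: 277 − 2q_i − Σ_{j≠i} q_j = 0.
With identical mines, set every q_j = q: then 277 − 2q − 2q = 0, i.e. q = 277/4 = 69.25.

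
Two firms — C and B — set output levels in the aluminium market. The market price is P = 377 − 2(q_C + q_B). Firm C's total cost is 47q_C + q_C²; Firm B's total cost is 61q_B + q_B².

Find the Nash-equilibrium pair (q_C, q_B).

Firm C's profit: π = q_C(377 − 2(q_C + q_B)) − 47q_C − q_C².
∂π/∂q_C = 330 − 6q_C − 2q_B = 0, so q_C = 55 − (1/3)q_B.
By the same steps for B: q_B = 158/3 − (1/3)q_C.
Substituting the second reaction function into the first: q_C = 55 − (1/3)(158/3 − (1/3)q_C), which gives (8/9)q_C = 337/9 ⇒ q_C = 42.125.
Then q_B = 158/3 − (1/3)·42.125 = 38.625.

42.125, 38.625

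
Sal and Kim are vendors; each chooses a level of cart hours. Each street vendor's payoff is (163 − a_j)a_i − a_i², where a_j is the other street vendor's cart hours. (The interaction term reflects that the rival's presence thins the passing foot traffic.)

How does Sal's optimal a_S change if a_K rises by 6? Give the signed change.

-3

Sal's payoff is (163 − a_K)a_S − a_S².
∂π/∂a_S = 163 − a_K − 2a_S = 0, so a_S = 81.5 − 0.5a_K.
The reaction-function slope is −0.5, so a 6-unit rise in a_K moves a_S by −0.5 × 6 = −3. Sal's best response falls — the actions are strategic substitutes.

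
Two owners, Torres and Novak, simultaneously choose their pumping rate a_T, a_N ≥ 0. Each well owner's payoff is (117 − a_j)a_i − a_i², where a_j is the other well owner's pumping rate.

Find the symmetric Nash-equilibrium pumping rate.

39

Torres's payoff is (117 − a_N)a_T − a_T².
∂π/∂a_T = 117 − a_N − 2a_T = 0, so a_T = 58.5 − 0.5a_N.
By symmetry a_N = a_T; substituting into the reaction function, 1.5a_T = 58.5 and a_T = 39.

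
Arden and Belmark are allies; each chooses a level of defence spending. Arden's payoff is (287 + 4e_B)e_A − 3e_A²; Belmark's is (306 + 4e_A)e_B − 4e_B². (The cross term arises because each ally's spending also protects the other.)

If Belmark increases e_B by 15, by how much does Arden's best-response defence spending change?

Expanding Arden's payoff: 287e_A + 4e_Be_A − 3e_A².
∂π/∂e_A = 287 + 4e_B − 6e_A = 0, so e_A = 287/6 + (2/3)e_B.
The reaction-function slope is 2/3, so a 15-unit rise in e_B moves e_A by 2/3 × 15 = 10. Arden's best response rises — the actions are strategic complements.

10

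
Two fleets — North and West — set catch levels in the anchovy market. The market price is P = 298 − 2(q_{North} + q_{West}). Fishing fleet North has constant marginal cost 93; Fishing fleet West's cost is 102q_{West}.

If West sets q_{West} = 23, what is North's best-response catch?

39.75

Fishing fleet North's profit: π = q_{North}(298 − 2(q_{North} + q_{West})) − 93q_{North}.
∂π/∂q_{North} = 205 − 4q_{North} − 2q_{West} = 0, so q_{North} = 51.25 − 0.5q_{West}.
At q_{West} = 23: q_{North} = 51.25 − 0.5·23 = 39.75.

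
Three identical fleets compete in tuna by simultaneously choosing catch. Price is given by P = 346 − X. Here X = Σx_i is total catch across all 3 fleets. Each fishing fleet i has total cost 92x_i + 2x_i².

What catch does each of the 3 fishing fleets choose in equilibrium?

A representative fishing fleet's profit is π_i = x_i(346 − X) − 92x_i − 2x_i², with X = x_i + Σ_{j≠i} x_j.
First-order condition: 254 − 6x_i − Σ_{j≠i} x_j = 0.
In a symmetric equilibrium every fishing fleet chooses the same x, so Σ_{j≠i} x_j = 2x. The condition becomes 254 − 8x = 0, giving x = 254/8 = 31.75.

31.75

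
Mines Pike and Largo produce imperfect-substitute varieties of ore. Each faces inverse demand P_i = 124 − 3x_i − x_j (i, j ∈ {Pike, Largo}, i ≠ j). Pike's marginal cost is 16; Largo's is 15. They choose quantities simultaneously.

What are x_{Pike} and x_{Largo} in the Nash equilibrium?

15.4, 15.6

Mine Pike's profit: π = x_{Pike}(124 − 3x_{Pike} − x_{Largo}) − 16x_{Pike}.
∂π/∂x_{Pike} = 108 − 6x_{Pike} − x_{Largo} = 0 ⇒ x_{Pike} = 18 − (1/6)x_{Largo}.
Similarly x_{Largo} = 109/6 − (1/6)x_{Pike}.
Plugging x_{Largo} into Pike's best response: x_{Pike} = 18 − (1/6)(109/6 − (1/6)x_{Pike}) ⇒ (35/36)x_{Pike} = 539/36, so x_{Pike} = 15.4.
Then x_{Largo} = 109/6 − (1/6)·15.4 = 15.6.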